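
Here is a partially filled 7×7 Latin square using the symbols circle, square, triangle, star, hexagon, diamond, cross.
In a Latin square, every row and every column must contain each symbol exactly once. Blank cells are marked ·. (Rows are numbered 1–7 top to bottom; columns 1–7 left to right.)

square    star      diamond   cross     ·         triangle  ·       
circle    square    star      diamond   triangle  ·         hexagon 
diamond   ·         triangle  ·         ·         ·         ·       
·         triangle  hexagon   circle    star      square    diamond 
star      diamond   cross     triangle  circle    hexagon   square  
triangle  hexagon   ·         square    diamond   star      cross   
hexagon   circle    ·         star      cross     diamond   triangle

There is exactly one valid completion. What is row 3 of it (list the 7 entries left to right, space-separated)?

Row 3, column 2: row 3 has {triangle, diamond} and column 2 has {circle, square, triangle, star, hexagon, diamond}, leaving only cross.
Row 3, column 4: row 3 has {triangle, diamond, cross} and column 4 has {circle, square, triangle, star, diamond, cross}, leaving only hexagon.
Row 3, column 5: row 3 has {triangle, hexagon, diamond, cross} and column 5 has {circle, triangle, star, diamond, cross}, leaving only square.
Row 3, column 6: row 3 has {square, triangle, hexagon, diamond, cross} and column 6 has {square, triangle, star, hexagon, diamond}, leaving only circle.
Row 3, column 7: row 3 has {circle, square, triangle, hexagon, diamond, cross} and column 7 has {square, triangle, hexagon, diamond, cross}, leaving only star.
So row 3 reads: diamond cross triangle hexagon square circle star.

diamond cross triangle hexagon square circle star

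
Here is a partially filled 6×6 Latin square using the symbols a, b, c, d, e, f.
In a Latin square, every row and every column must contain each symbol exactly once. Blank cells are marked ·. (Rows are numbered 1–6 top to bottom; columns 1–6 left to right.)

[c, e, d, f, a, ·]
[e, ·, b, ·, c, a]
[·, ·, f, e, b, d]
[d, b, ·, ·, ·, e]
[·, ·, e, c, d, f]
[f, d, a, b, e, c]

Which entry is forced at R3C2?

Row 1, column 6: row 1 has {a, c, d, e, f} and column 6 has {a, c, d, e, f}, leaving only b.
Row 2, column 2: row 2 has {a, b, c, e} and column 2 has {b, d, e}, leaving only f.
Row 2, column 4: row 2 has {a, b, c, e, f} and column 4 has {b, c, e, f}, leaving only d.
Row 3, column 1: row 3 has {b, d, e, f} and column 1 has {c, d, e, f}, leaving only a.
Row 3 already has {a, b, d, e, f} and column 2 already has {b, d, e, f}, so row 3, column 2 must be c.

c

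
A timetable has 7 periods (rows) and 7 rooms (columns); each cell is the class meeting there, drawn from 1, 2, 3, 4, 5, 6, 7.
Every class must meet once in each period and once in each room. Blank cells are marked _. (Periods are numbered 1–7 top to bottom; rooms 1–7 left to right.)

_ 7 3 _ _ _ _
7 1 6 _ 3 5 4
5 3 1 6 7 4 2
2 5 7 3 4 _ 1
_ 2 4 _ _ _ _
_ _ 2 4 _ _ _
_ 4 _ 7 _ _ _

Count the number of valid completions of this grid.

Period 1, room 1: eliminating its period and room leaves {1, 4, 6}.
Period 1, room 4: eliminating its period and room leaves {1, 2, 5}.
Period 1, room 5: eliminating its period and room leaves {1, 2, 5, 6}.
Period 1, room 6: eliminating its period and room leaves {1, 2, 6}.
Period 1, room 7: eliminating its period and room leaves {5, 6}.
Period 2, room 4: eliminating its period and room leaves {2}.
Period 4, room 6: eliminating its period and room leaves {6}.
Period 5, room 1: eliminating its period and room leaves {1, 3, 6}.
Period 5, room 4: eliminating its period and room leaves {1, 5}.
Period 5, room 5: eliminating its period and room leaves {1, 5, 6}.
Period 5, room 6: eliminating its period and room leaves {1, 3, 6, 7}.
Period 5, room 7: eliminating its period and room leaves {3, 5, 6, 7}.
Period 6, room 1: eliminating its period and room leaves {1, 3, 6}.
Period 6, room 2: eliminating its period and room leaves {6}.
Period 6, room 5: eliminating its period and room leaves {1, 5, 6}.
Period 6, room 6: eliminating its period and room leaves {1, 3, 6, 7}.
Period 6, room 7: eliminating its period and room leaves {3, 5, 6, 7}.
Period 7, room 1: eliminating its period and room leaves {1, 3, 6}.
Period 7, room 3: eliminating its period and room leaves {5}.
Period 7, room 5: eliminating its period and room leaves {1, 2, 5, 6}.
Period 7, room 6: eliminating its period and room leaves {1, 2, 3, 6}.
Period 7, room 7: eliminating its period and room leaves {3, 5, 6}.
Enumerating the assignments across these blanks that avoid any period or room repeat gives 8 completions.

8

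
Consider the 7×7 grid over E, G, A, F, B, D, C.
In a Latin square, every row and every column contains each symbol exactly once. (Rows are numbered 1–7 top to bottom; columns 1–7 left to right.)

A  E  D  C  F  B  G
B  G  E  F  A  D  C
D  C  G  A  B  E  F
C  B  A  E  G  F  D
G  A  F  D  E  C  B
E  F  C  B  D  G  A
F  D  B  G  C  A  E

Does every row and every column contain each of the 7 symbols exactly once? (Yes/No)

Each row is a permutation of the 7 symbols, and so is each column.

Yes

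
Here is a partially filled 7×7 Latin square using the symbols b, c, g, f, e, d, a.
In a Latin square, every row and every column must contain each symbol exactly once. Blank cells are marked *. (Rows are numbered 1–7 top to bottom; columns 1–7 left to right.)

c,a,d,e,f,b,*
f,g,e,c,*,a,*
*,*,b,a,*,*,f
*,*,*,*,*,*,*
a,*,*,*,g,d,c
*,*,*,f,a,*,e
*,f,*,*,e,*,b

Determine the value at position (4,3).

Row 1, column 7: row 1 has {b, c, f, e, d, a} and column 7 has {b, c, f, e}, leaving only g.
Row 2, column 7: row 2 has {c, g, f, e, a} and column 7 has {b, c, g, f, e}, leaving only d.
Row 2, column 5: row 2 has {c, g, f, e, d, a} and column 5 has {g, f, e, a}, leaving only b.
Row 4, column 7: row 4 has {} and column 7 has {b, c, g, f, e, d}, leaving only a.
Row 5, column 3: row 5 has {c, g, d, a} and column 3 has {b, e, d}, leaving only f.
Row 5, column 4: row 5 has {c, g, f, d, a} and column 4 has {c, f, e, a}, leaving only b.
Row 5, column 2: row 5 has {b, c, g, f, d, a} and column 2 has {g, f, a}, leaving only e.
Row 4, column 3 is narrowed to {c, g}.
If it were c, then row 6, column 6 would be left with no valid symbol.
So row 4, column 3 must be g.

g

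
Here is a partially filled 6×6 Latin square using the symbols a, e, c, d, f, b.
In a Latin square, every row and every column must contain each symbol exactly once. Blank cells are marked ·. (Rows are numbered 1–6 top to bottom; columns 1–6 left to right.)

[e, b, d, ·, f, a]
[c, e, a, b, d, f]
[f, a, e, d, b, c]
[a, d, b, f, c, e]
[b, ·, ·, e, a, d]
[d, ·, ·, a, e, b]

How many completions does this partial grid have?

Row 1, column 4: eliminating its row and column leaves {c}.
Row 5, column 2: eliminating its row and column leaves {c, f}.
Row 5, column 3: eliminating its row and column leaves {c, f}.
Row 6, column 2: eliminating its row and column leaves {c, f}.
Row 6, column 3: eliminating its row and column leaves {c, f}.
Enumerating the assignments across these blanks that avoid any row or column repeat gives 2 completions.

2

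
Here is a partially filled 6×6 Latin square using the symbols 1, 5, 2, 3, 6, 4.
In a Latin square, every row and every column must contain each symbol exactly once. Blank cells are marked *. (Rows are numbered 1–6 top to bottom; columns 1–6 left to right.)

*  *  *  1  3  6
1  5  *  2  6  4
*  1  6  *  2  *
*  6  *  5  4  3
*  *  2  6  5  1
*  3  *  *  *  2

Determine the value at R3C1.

4

Row 2, column 3: row 2 has {1, 5, 2, 6, 4} and column 3 has {2, 6}, leaving only 3.
Row 3, column 6: row 3 has {1, 2, 6} and column 6 has {1, 2, 3, 6, 4}, leaving only 5.
Row 4, column 1: row 4 has {5, 3, 6, 4} and column 1 has {1}, leaving only 2.
Row 4, column 3: row 4 has {5, 2, 3, 6, 4} and column 3 has {2, 3, 6}, leaving only 1.
Row 5, column 2: row 5 has {1, 5, 2, 6} and column 2 has {1, 5, 3, 6}, leaving only 4.
Row 1, column 2: row 1 has {1, 3, 6} and column 2 has {1, 5, 3, 6, 4}, leaving only 2.
Row 5, column 1: row 5 has {1, 5, 2, 6, 4} and column 1 has {1, 2}, leaving only 3.
Row 3 already has {1, 5, 2, 6} and column 1 already has {1, 2, 3}, so row 3, column 1 must be 4.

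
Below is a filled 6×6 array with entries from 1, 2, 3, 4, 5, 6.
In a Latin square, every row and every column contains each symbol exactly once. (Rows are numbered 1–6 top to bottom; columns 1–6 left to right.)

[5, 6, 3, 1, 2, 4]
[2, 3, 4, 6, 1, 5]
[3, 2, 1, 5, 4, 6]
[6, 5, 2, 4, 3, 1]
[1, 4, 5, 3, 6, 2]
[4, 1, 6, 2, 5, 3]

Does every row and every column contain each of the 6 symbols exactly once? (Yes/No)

Yes

Each row is a permutation of the 6 symbols, and so is each column.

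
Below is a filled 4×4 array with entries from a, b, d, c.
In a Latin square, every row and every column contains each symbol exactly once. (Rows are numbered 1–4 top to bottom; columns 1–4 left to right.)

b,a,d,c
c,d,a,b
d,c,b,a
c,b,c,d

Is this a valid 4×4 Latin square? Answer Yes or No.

Column 1 contains c twice (at rows 2 and 4), so it is not a permutation.

No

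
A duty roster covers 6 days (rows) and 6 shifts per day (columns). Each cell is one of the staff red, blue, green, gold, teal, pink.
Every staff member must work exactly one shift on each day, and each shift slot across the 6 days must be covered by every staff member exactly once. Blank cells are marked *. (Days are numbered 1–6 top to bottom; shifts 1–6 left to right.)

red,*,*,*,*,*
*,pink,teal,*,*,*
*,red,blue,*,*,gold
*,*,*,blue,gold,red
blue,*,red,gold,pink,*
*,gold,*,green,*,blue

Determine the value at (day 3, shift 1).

green

Day 2, shift 4: day 2 has {teal, pink} and shift 4 has {blue, green, gold}, leaving only red.
Day 2, shift 6: day 2 has {red, teal, pink} and shift 6 has {red, blue, gold}, leaving only green.
Day 2, shift 1: day 2 has {red, green, teal, pink} and shift 1 has {red, blue}, leaving only gold.
Day 2, shift 5: day 2 has {red, green, gold, teal, pink} and shift 5 has {gold, pink}, leaving only blue.
Day 5, shift 6: day 5 has {red, blue, gold, pink} and shift 6 has {red, blue, green, gold}, leaving only teal.
Day 1, shift 6: day 1 has {red} and shift 6 has {red, blue, green, gold, teal}, leaving only pink.
Day 1, shift 4: day 1 has {red, pink} and shift 4 has {red, blue, green, gold}, leaving only teal.
Day 1, shift 5: day 1 has {red, teal, pink} and shift 5 has {blue, gold, pink}, leaving only green.
Day 1, shift 2: day 1 has {red, green, teal, pink} and shift 2 has {red, gold, pink}, leaving only blue.
Day 1, shift 3: day 1 has {red, blue, green, teal, pink} and shift 3 has {red, blue, teal}, leaving only gold.
Day 3, shift 4: day 3 has {red, blue, gold} and shift 4 has {red, blue, green, gold, teal}, leaving only pink.
Day 3, shift 5: day 3 has {red, blue, gold, pink} and shift 5 has {blue, green, gold, pink}, leaving only teal.
Day 3 already has {red, blue, gold, teal, pink} and shift 1 already has {red, blue, gold}, so day 3, shift 1 must be green.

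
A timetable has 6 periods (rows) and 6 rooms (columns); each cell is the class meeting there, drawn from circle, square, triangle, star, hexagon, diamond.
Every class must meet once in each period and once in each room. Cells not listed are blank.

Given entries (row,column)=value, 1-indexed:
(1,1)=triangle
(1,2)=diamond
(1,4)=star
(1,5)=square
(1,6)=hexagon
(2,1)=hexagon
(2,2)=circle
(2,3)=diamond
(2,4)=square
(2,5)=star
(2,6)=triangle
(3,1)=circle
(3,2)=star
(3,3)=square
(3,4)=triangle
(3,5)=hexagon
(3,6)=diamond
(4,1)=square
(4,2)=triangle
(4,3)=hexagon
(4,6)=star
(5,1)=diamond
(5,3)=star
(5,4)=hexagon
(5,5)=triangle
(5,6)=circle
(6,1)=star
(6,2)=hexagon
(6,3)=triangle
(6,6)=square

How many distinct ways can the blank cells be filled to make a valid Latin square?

Period 1, room 3: eliminating its period and room leaves {circle}.
Period 4, room 4: eliminating its period and room leaves {circle, diamond}.
Period 4, room 5: eliminating its period and room leaves {circle, diamond}.
Period 5, room 2: eliminating its period and room leaves {square}.
Period 6, room 4: eliminating its period and room leaves {circle, diamond}.
Period 6, room 5: eliminating its period and room leaves {circle, diamond}.
Enumerating the assignments across these blanks that avoid any period or room repeat gives 2 completions.

2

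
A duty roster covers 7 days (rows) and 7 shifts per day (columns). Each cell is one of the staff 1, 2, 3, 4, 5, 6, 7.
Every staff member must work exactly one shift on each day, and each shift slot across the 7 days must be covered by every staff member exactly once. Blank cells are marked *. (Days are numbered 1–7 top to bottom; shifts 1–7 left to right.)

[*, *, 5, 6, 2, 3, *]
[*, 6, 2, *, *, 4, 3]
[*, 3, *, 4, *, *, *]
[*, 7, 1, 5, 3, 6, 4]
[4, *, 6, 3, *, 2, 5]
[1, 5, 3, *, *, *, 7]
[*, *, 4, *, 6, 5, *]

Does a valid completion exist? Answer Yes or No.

No

Day 6, shift 6: day 6 together with shift 6 already contain {1, 2, 3, 4, 5, 6, 7} — every symbol — so nothing can go there. The grid has no valid completion.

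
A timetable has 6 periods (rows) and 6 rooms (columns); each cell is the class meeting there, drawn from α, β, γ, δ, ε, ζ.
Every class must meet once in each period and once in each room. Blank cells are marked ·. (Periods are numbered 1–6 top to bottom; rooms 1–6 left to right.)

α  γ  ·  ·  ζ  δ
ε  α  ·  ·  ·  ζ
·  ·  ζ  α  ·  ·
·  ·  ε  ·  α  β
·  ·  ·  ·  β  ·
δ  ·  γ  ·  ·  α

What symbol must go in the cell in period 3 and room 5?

Period 1, room 3: period 1 has {α, γ, δ, ζ} and room 3 has {γ, ε, ζ}, leaving only β.
Period 1, room 4: period 1 has {α, β, γ, δ, ζ} and room 4 has {α}, leaving only ε.
Period 2, room 3: period 2 has {α, ε, ζ} and room 3 has {β, γ, ε, ζ}, leaving only δ.
Period 2, room 5: period 2 has {α, δ, ε, ζ} and room 5 has {α, β, ζ}, leaving only γ.
Period 2, room 4: period 2 has {α, γ, δ, ε, ζ} and room 4 has {α, ε}, leaving only β.
Period 5, room 3: period 5 has {β} and room 3 has {β, γ, δ, ε, ζ}, leaving only α.
Period 6, room 4: period 6 has {α, γ, δ} and room 4 has {α, β, ε}, leaving only ζ.
Period 6, room 5: period 6 has {α, γ, δ, ζ} and room 5 has {α, β, γ, ζ}, leaving only ε.
Period 3 already has {α, ζ} and room 5 already has {α, β, γ, ε, ζ}, so period 3, room 5 must be δ.

δ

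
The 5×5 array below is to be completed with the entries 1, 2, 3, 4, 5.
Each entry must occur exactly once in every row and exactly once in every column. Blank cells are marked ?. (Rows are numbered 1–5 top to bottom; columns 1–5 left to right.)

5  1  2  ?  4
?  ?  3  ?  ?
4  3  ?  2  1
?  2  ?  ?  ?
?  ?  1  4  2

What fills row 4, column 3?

Row 1, column 4: row 1 has {1, 2, 4, 5} and column 4 has {2, 4}, leaving only 3.
Row 2, column 5: row 2 has {3} and column 5 has {1, 2, 4}, leaving only 5.
Row 2, column 2: row 2 has {3, 5} and column 2 has {1, 2, 3}, leaving only 4.
Row 2, column 4: row 2 has {3, 4, 5} and column 4 has {2, 3, 4}, leaving only 1.
Row 2, column 1: row 2 has {1, 3, 4, 5} and column 1 has {4, 5}, leaving only 2.
Row 3, column 3: row 3 has {1, 2, 3, 4} and column 3 has {1, 2, 3}, leaving only 5.
Row 4 already has {2} and column 3 already has {1, 2, 3, 5}, so row 4, column 3 must be 4.

4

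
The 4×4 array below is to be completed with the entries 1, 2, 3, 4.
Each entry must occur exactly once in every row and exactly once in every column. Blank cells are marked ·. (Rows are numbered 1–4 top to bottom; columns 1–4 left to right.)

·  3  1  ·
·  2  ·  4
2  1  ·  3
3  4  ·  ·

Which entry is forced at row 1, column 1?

Row 1 already has {1, 3} and column 1 already has {2, 3}, so row 1, column 1 must be 4.

4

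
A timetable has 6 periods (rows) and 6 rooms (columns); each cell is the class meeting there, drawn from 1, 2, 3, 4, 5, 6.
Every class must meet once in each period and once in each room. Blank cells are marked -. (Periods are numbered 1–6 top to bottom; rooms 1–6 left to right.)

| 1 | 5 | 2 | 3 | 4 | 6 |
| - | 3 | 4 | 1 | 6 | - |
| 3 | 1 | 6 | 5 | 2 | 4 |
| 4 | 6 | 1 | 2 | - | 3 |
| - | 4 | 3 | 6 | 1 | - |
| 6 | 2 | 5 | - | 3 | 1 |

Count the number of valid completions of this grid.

2

Period 2, room 1: eliminating its period and room leaves {2, 5}.
Period 2, room 6: eliminating its period and room leaves {2, 5}.
Period 4, room 5: eliminating its period and room leaves {5}.
Period 5, room 1: eliminating its period and room leaves {2, 5}.
Period 5, room 6: eliminating its period and room leaves {2, 5}.
Period 6, room 4: eliminating its period and room leaves {4}.
Enumerating the assignments across these blanks that avoid any period or room repeat gives 2 completions.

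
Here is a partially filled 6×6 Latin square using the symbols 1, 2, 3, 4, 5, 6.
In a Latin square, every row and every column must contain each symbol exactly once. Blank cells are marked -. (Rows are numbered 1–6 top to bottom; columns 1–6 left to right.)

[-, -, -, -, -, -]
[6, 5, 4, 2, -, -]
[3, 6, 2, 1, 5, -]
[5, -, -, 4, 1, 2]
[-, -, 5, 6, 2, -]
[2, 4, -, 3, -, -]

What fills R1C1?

Row 1, column 4: row 1 has {} and column 4 has {1, 2, 3, 4, 6}, leaving only 5.
Row 2, column 5: row 2 has {2, 4, 5, 6} and column 5 has {1, 2, 5}, leaving only 3.
Row 2, column 6: row 2 has {2, 3, 4, 5, 6} and column 6 has {2}, leaving only 1.
Row 3, column 6: row 3 has {1, 2, 3, 5, 6} and column 6 has {1, 2}, leaving only 4.
Row 4, column 2: row 4 has {1, 2, 4, 5} and column 2 has {4, 5, 6}, leaving only 3.
Row 4, column 3: row 4 has {1, 2, 3, 4, 5} and column 3 has {2, 4, 5}, leaving only 6.
Row 5, column 2: row 5 has {2, 5, 6} and column 2 has {3, 4, 5, 6}, leaving only 1.
Row 1, column 2: row 1 has {5} and column 2 has {1, 3, 4, 5, 6}, leaving only 2.
Row 5, column 1: row 5 has {1, 2, 5, 6} and column 1 has {2, 3, 5, 6}, leaving only 4.
Row 1 already has {2, 5} and column 1 already has {2, 3, 4, 5, 6}, so row 1, column 1 must be 1.

1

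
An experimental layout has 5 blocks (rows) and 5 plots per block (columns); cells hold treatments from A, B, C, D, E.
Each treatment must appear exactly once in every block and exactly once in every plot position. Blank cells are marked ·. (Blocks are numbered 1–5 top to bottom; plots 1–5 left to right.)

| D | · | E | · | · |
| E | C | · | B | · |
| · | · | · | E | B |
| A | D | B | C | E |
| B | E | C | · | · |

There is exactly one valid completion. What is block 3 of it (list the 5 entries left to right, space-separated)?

C A D E B

Block 3, plot 1: block 3 has {B, E} and plot 1 has {A, B, D, E}, leaving only C.
Block 3, plot 2: block 3 has {B, C, E} and plot 2 has {C, D, E}, leaving only A.
Block 3, plot 3: block 3 has {A, B, C, E} and plot 3 has {B, C, E}, leaving only D.
So block 3 reads: C A D E B.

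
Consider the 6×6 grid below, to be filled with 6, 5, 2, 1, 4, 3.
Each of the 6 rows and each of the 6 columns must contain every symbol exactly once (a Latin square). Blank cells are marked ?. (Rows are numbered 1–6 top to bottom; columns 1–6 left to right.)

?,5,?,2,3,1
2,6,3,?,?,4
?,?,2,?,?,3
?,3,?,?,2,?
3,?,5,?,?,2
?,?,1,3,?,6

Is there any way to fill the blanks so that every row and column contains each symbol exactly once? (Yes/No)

Yes

No row or column among the givens repeats a symbol, and propagating forced cells runs into no contradiction.
One valid completion exists (for instance, 4 5 6 2 3 1 / 2 6 3 5 1 4 / 1 4 2 6 5 3 / 6 3 4 1 2 5 / 3 1 5 4 6 2 / 5 2 1 3 4 6).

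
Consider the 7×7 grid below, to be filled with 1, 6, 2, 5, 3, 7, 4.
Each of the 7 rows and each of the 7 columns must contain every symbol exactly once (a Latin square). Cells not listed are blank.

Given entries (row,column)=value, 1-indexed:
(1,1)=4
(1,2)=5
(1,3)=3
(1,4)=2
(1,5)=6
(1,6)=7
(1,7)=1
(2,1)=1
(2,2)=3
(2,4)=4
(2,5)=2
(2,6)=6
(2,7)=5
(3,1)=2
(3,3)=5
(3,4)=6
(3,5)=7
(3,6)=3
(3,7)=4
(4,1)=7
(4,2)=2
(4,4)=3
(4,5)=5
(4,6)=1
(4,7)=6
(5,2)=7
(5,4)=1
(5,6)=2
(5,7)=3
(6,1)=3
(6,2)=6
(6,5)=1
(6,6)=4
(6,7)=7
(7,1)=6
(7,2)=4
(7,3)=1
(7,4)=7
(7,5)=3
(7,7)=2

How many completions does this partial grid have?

1

Row 2, column 3: eliminating its row and column leaves {7}.
Row 3, column 2: eliminating its row and column leaves {1}.
Row 4, column 3: eliminating its row and column leaves {4}.
Row 5, column 1: eliminating its row and column leaves {5}.
Row 5, column 3: eliminating its row and column leaves {6, 4}.
Row 5, column 5: eliminating its row and column leaves {4}.
Row 6, column 3: eliminating its row and column leaves {2}.
Row 6, column 4: eliminating its row and column leaves {5}.
Row 7, column 6: eliminating its row and column leaves {5}.
Only one assignment across all blanks avoids any row or column repeat, giving 1 completion.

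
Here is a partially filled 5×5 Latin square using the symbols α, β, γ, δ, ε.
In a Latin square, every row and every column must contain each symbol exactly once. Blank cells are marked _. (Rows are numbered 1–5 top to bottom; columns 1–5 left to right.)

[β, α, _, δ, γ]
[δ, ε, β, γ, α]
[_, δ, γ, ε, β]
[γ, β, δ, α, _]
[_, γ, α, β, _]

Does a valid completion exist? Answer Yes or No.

Yes

No row or column among the givens repeats a symbol, and propagating forced cells runs into no contradiction.
One valid completion exists (for instance, β α ε δ γ / δ ε β γ α / α δ γ ε β / γ β δ α ε / ε γ α β δ).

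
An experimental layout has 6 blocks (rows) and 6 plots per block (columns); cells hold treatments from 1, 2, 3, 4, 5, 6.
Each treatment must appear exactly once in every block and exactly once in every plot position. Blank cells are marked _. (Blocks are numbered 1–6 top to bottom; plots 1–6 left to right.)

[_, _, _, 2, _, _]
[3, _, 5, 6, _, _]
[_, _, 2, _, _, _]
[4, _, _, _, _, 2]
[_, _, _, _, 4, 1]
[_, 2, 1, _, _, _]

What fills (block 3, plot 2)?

Block 2, plot 6: block 2 has {3, 5, 6} and plot 6 has {1, 2}, leaving only 4.
Block 2, plot 2: block 2 has {3, 4, 5, 6} and plot 2 has {2}, leaving only 1.
Block 2, plot 5: block 2 has {1, 3, 4, 5, 6} and plot 5 has {4}, leaving only 2.
Block 3, plot 2 is narrowed to {3, 4, 5, 6}.
If it were 3, propagating the remaining blanks reaches a contradiction.
If it were 5, propagating the remaining blanks reaches a contradiction.
If it were 6, propagating the remaining blanks reaches a contradiction.
So block 3, plot 2 must be 4.

4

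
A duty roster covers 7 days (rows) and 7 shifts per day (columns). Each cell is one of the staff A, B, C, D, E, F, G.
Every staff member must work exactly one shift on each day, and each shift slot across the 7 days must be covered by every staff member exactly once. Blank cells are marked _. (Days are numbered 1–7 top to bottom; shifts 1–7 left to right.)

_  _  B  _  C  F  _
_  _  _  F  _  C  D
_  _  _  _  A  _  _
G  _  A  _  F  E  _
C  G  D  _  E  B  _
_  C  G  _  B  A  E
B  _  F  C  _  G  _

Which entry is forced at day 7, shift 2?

Day 2, shift 3: day 2 has {C, D, F} and shift 3 has {A, B, D, F, G}, leaving only E.
Day 2, shift 1: day 2 has {C, D, E, F} and shift 1 has {B, C, G}, leaving only A.
Day 2, shift 2: day 2 has {A, C, D, E, F} and shift 2 has {C, G}, leaving only B.
Day 2, shift 5: day 2 has {A, B, C, D, E, F} and shift 5 has {A, B, C, E, F}, leaving only G.
Day 3, shift 3: day 3 has {A} and shift 3 has {A, B, D, E, F, G}, leaving only C.
Day 3, shift 6: day 3 has {A, C} and shift 6 has {A, B, C, E, F, G}, leaving only D.
Day 4, shift 2: day 4 has {A, E, F, G} and shift 2 has {B, C, G}, leaving only D.
Day 4, shift 4: day 4 has {A, D, E, F, G} and shift 4 has {C, F}, leaving only B.
Day 4, shift 7: day 4 has {A, B, D, E, F, G} and shift 7 has {D, E}, leaving only C.
Day 5, shift 4: day 5 has {B, C, D, E, G} and shift 4 has {B, C, F}, leaving only A.
Day 5, shift 7: day 5 has {A, B, C, D, E, G} and shift 7 has {C, D, E}, leaving only F.
Day 6, shift 4: day 6 has {A, B, C, E, G} and shift 4 has {A, B, C, F}, leaving only D.
Day 6, shift 1: day 6 has {A, B, C, D, E, G} and shift 1 has {A, B, C, G}, leaving only F.
Day 3, shift 1: day 3 has {A, C, D} and shift 1 has {A, B, C, F, G}, leaving only E.
Day 1, shift 1: day 1 has {B, C, F} and shift 1 has {A, B, C, E, F, G}, leaving only D.
Day 3, shift 2: day 3 has {A, C, D, E} and shift 2 has {B, C, D, G}, leaving only F.
Day 3, shift 4: day 3 has {A, C, D, E, F} and shift 4 has {A, B, C, D, F}, leaving only G.
Day 1, shift 4: day 1 has {B, C, D, F} and shift 4 has {A, B, C, D, F, G}, leaving only E.
Day 1, shift 2: day 1 has {B, C, D, E, F} and shift 2 has {B, C, D, F, G}, leaving only A.
Day 7 already has {B, C, F, G} and shift 2 already has {A, B, C, D, F, G}, so day 7, shift 2 must be E.

E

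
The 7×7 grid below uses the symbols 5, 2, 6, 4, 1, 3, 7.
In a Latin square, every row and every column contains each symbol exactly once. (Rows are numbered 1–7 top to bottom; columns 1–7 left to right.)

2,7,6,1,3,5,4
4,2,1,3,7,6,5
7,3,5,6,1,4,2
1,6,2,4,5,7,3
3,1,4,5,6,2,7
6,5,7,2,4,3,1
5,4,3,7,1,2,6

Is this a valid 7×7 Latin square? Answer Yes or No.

No

Every row is a permutation, but column 6 contains 2 twice (at rows 5 and 7).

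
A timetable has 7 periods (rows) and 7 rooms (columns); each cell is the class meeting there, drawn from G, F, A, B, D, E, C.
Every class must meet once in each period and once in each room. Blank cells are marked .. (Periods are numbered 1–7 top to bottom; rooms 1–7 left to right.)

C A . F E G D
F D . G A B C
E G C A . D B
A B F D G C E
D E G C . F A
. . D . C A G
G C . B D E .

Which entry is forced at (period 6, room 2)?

Period 6 already has {G, A, D, C} and room 2 already has {G, A, B, D, E, C}, so period 6, room 2 must be F.

F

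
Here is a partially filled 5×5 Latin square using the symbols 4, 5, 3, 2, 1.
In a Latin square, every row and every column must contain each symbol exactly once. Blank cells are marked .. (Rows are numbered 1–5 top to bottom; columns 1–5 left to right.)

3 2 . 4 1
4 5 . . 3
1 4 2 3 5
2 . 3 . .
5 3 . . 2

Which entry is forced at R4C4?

Row 1, column 3: row 1 has {4, 3, 2, 1} and column 3 has {3, 2}, leaving only 5.
Row 2, column 3: row 2 has {4, 5, 3} and column 3 has {5, 3, 2}, leaving only 1.
Row 2, column 4: row 2 has {4, 5, 3, 1} and column 4 has {4, 3}, leaving only 2.
Row 4, column 2: row 4 has {3, 2} and column 2 has {4, 5, 3, 2}, leaving only 1.
Row 4 already has {3, 2, 1} and column 4 already has {4, 3, 2}, so row 4, column 4 must be 5.

5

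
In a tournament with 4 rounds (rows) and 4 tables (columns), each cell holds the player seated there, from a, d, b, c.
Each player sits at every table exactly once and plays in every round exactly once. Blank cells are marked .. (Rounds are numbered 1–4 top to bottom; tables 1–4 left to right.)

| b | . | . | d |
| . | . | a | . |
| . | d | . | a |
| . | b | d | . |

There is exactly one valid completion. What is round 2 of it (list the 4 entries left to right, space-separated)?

d c a b

Round 2, table 2: round 2 has {a} and table 2 has {d, b}, leaving only c.
Round 2, table 1: round 2 has {a, c} and table 1 has {b}, leaving only d.
Round 2, table 4: round 2 has {a, d, c} and table 4 has {a, d}, leaving only b.
So round 2 reads: d c a b.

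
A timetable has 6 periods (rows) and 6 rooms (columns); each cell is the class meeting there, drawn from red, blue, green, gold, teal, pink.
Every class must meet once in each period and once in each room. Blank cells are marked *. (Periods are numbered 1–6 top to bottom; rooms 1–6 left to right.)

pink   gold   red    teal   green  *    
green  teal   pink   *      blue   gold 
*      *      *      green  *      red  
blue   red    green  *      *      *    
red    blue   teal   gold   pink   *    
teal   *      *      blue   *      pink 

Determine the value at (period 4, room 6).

Period 4 already has {red, blue, green} and room 6 already has {red, gold, pink}, so period 4, room 6 must be teal.

teal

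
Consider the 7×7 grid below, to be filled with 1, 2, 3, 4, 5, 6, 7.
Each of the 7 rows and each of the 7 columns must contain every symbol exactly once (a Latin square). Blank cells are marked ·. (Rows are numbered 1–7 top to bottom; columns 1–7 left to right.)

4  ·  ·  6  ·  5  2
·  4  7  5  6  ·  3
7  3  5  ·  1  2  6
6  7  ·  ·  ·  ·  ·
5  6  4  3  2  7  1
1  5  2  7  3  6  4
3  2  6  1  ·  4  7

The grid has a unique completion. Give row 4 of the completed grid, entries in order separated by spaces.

Row 4, column 7: row 4 has {6, 7} and column 7 has {1, 2, 3, 4, 6, 7}, leaving only 5.
Row 4, column 5: row 4 has {5, 6, 7} and column 5 has {1, 2, 3, 6}, leaving only 4.
Row 4, column 4: row 4 has {4, 5, 6, 7} and column 4 has {1, 3, 5, 6, 7}, leaving only 2.
Row 1, column 2: row 1 has {2, 4, 5, 6} and column 2 has {2, 3, 4, 5, 6, 7}, leaving only 1.
Row 1, column 3: row 1 has {1, 2, 4, 5, 6} and column 3 has {2, 4, 5, 6, 7}, leaving only 3.
Row 4, column 3: row 4 has {2, 4, 5, 6, 7} and column 3 has {2, 3, 4, 5, 6, 7}, leaving only 1.
Row 4, column 6: row 4 has {1, 2, 4, 5, 6, 7} and column 6 has {2, 4, 5, 6, 7}, leaving only 3.
So row 4 reads: 6 7 1 2 4 3 5.

6 7 1 2 4 3 5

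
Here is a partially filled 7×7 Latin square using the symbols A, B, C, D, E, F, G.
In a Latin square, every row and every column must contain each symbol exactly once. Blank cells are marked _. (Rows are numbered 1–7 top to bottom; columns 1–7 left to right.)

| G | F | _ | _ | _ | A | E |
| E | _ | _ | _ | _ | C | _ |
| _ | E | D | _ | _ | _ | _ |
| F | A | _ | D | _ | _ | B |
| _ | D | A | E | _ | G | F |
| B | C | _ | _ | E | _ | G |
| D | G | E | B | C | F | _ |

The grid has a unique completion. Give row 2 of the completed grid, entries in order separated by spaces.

E B G F A C D

Row 2, column 2: row 2 has {C, E} and column 2 has {A, C, D, E, F, G}, leaving only B.
Row 1, column 4: row 1 has {A, E, F, G} and column 4 has {B, D, E}, leaving only C.
Row 1, column 3: row 1 has {A, C, E, F, G} and column 3 has {A, D, E}, leaving only B.
Row 1, column 5: row 1 has {A, B, C, E, F, G} and column 5 has {C, E}, leaving only D.
Row 3, column 6: row 3 has {D, E} and column 6 has {A, C, F, G}, leaving only B.
Row 4, column 5: row 4 has {A, B, D, F} and column 5 has {C, D, E}, leaving only G.
Row 4, column 3: row 4 has {A, B, D, F, G} and column 3 has {A, B, D, E}, leaving only C.
Row 4, column 6: row 4 has {A, B, C, D, F, G} and column 6 has {A, B, C, F, G}, leaving only E.
Row 5, column 1: row 5 has {A, D, E, F, G} and column 1 has {B, D, E, F, G}, leaving only C.
Row 3, column 1: row 3 has {B, D, E} and column 1 has {B, C, D, E, F, G}, leaving only A.
Row 3, column 5: row 3 has {A, B, D, E} and column 5 has {C, D, E, G}, leaving only F.
Row 2, column 5: row 2 has {B, C, E} and column 5 has {C, D, E, F, G}, leaving only A.
Row 2, column 7: row 2 has {A, B, C, E} and column 7 has {B, E, F, G}, leaving only D.
Row 3, column 4: row 3 has {A, B, D, E, F} and column 4 has {B, C, D, E}, leaving only G.
Row 2, column 4: row 2 has {A, B, C, D, E} and column 4 has {B, C, D, E, G}, leaving only F.
Row 2, column 3: row 2 has {A, B, C, D, E, F} and column 3 has {A, B, C, D, E}, leaving only G.
So row 2 reads: E B G F A C D.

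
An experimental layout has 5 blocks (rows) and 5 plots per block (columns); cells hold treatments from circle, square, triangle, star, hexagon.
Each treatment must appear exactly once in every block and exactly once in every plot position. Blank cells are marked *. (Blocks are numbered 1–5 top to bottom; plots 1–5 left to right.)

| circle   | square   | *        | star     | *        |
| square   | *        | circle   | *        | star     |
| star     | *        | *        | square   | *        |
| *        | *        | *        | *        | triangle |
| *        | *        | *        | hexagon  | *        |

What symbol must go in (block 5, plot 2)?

Block 1, plot 5: block 1 has {circle, square, star} and plot 5 has {triangle, star}, leaving only hexagon.
Block 1, plot 3: block 1 has {circle, square, star, hexagon} and plot 3 has {circle}, leaving only triangle.
Block 2, plot 4: block 2 has {circle, square, star} and plot 4 has {square, star, hexagon}, leaving only triangle.
Block 2, plot 2: block 2 has {circle, square, triangle, star} and plot 2 has {square}, leaving only hexagon.
Block 3, plot 3: block 3 has {square, star} and plot 3 has {circle, triangle}, leaving only hexagon.
Block 3, plot 5: block 3 has {square, star, hexagon} and plot 5 has {triangle, star, hexagon}, leaving only circle.
Block 3, plot 2: block 3 has {circle, square, star, hexagon} and plot 2 has {square, hexagon}, leaving only triangle.
Block 4, plot 1: block 4 has {triangle} and plot 1 has {circle, square, star}, leaving only hexagon.
Block 4, plot 4: block 4 has {triangle, hexagon} and plot 4 has {square, triangle, star, hexagon}, leaving only circle.
Block 4, plot 2: block 4 has {circle, triangle, hexagon} and plot 2 has {square, triangle, hexagon}, leaving only star.
Block 5 already has {hexagon} and plot 2 already has {square, triangle, star, hexagon}, so block 5, plot 2 must be circle.

circle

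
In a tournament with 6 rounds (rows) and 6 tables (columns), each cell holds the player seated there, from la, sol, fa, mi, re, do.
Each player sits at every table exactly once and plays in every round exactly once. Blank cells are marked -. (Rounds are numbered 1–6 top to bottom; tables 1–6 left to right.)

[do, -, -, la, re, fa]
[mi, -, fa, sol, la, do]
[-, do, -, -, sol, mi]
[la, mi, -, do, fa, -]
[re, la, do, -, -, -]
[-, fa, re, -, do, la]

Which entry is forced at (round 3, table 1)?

Round 3 already has {sol, mi, do} and table 1 already has {la, mi, re, do}, so round 3, table 1 must be fa.

fa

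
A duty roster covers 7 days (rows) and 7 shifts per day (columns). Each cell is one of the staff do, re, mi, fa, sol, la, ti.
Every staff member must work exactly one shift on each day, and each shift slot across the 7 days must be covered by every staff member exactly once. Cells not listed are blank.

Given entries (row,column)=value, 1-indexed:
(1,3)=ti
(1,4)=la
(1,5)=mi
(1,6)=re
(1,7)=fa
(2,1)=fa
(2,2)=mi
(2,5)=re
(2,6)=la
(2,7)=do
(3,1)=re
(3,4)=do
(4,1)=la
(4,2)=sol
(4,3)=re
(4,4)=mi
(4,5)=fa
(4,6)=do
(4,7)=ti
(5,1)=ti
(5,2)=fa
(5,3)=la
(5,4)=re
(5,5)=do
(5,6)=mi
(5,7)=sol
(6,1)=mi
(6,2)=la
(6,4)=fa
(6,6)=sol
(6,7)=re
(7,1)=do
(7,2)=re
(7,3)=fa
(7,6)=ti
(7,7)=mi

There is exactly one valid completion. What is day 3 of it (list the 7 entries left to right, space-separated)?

re ti mi do sol fa la

Day 3, shift 2: day 3 has {do, re} and shift 2 has {re, mi, fa, sol, la}, leaving only ti.
Day 3, shift 6: day 3 has {do, re, ti} and shift 6 has {do, re, mi, sol, la, ti}, leaving only fa.
Day 3, shift 7: day 3 has {do, re, fa, ti} and shift 7 has {do, re, mi, fa, sol, ti}, leaving only la.
Day 3, shift 5: day 3 has {do, re, fa, la, ti} and shift 5 has {do, re, mi, fa}, leaving only sol.
Day 3, shift 3: day 3 has {do, re, fa, sol, la, ti} and shift 3 has {re, fa, la, ti}, leaving only mi.
So day 3 reads: re ti mi do sol fa la.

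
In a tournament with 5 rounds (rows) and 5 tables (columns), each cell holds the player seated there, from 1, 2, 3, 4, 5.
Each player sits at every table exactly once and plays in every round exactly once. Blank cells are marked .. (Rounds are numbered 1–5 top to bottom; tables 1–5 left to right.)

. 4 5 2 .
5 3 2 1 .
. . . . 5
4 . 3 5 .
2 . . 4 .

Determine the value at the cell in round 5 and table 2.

5

Round 2, table 5: round 2 has {1, 2, 3, 5} and table 5 has {5}, leaving only 4.
Round 3, table 4: round 3 has {5} and table 4 has {1, 2, 4, 5}, leaving only 3.
Round 3, table 1: round 3 has {3, 5} and table 1 has {2, 4, 5}, leaving only 1.
Round 1, table 1: round 1 has {2, 4, 5} and table 1 has {1, 2, 4, 5}, leaving only 3.
Round 1, table 5: round 1 has {2, 3, 4, 5} and table 5 has {4, 5}, leaving only 1.
Round 3, table 2: round 3 has {1, 3, 5} and table 2 has {3, 4}, leaving only 2.
Round 3, table 3: round 3 has {1, 2, 3, 5} and table 3 has {2, 3, 5}, leaving only 4.
Round 4, table 2: round 4 has {3, 4, 5} and table 2 has {2, 3, 4}, leaving only 1.
Round 5 already has {2, 4} and table 2 already has {1, 2, 3, 4}, so round 5, table 2 must be 5.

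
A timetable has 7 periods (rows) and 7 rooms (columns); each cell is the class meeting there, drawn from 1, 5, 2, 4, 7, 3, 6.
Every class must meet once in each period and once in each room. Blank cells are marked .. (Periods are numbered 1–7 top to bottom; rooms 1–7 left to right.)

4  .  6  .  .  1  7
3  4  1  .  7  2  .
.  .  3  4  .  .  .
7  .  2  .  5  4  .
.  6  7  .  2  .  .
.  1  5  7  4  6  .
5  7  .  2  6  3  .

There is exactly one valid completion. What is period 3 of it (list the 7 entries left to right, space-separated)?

Period 3, room 5: period 3 has {4, 3} and room 5 has {5, 2, 4, 7, 6}, leaving only 1.
Period 1, room 5: period 1 has {1, 4, 7, 6} and room 5 has {1, 5, 2, 4, 7, 6}, leaving only 3.
Period 1, room 4: period 1 has {1, 4, 7, 3, 6} and room 4 has {2, 4, 7}, leaving only 5.
Period 1, room 2: period 1 has {1, 5, 4, 7, 3, 6} and room 2 has {1, 4, 7, 6}, leaving only 2.
Period 3, room 2: period 3 has {1, 4, 3} and room 2 has {1, 2, 4, 7, 6}, leaving only 5.
Period 3, room 6: period 3 has {1, 5, 4, 3} and room 6 has {1, 2, 4, 3, 6}, leaving only 7.
Period 2, room 4: period 2 has {1, 2, 4, 7, 3} and room 4 has {5, 2, 4, 7}, leaving only 6.
Period 2, room 7: period 2 has {1, 2, 4, 7, 3, 6} and room 7 has {7}, leaving only 5.
Period 4, room 2: period 4 has {5, 2, 4, 7} and room 2 has {1, 5, 2, 4, 7, 6}, leaving only 3.
Period 4, room 4: period 4 has {5, 2, 4, 7, 3} and room 4 has {5, 2, 4, 7, 6}, leaving only 1.
Period 4, room 7: period 4 has {1, 5, 2, 4, 7, 3} and room 7 has {5, 7}, leaving only 6.
Period 3, room 7: period 3 has {1, 5, 4, 7, 3} and room 7 has {5, 7, 6}, leaving only 2.
Period 3, room 1: period 3 has {1, 5, 2, 4, 7, 3} and room 1 has {5, 4, 7, 3}, leaving only 6.
So period 3 reads: 6 5 3 4 1 7 2.

6 5 3 4 1 7 2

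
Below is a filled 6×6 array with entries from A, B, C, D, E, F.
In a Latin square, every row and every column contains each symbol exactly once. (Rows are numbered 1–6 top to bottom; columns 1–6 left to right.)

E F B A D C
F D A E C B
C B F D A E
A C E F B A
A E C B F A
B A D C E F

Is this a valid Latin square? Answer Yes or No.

No

Row 4 contains A twice (at columns 1 and 6); row 5 is also not a permutation.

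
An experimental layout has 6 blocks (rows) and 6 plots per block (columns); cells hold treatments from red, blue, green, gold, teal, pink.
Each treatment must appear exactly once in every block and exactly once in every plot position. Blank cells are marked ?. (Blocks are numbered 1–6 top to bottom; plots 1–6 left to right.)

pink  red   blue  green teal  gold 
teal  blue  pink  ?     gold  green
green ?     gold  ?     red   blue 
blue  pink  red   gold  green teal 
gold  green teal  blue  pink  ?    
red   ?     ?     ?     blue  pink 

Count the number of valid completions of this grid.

Block 2, plot 4: eliminating its block and plot leaves {red}.
Block 3, plot 2: eliminating its block and plot leaves {teal}.
Block 3, plot 4: eliminating its block and plot leaves {teal, pink}.
Block 5, plot 6: eliminating its block and plot leaves {red}.
Block 6, plot 2: eliminating its block and plot leaves {gold, teal}.
Block 6, plot 3: eliminating its block and plot leaves {green}.
Block 6, plot 4: eliminating its block and plot leaves {teal}.
Only one assignment across all blanks avoids any block or plot repeat, giving 1 completion.

1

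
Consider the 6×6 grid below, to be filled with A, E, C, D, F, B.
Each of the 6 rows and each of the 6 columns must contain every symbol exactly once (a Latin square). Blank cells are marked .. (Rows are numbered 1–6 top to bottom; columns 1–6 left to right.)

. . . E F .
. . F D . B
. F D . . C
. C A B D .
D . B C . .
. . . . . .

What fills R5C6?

F

Row 1, column 3: row 1 has {E, F} and column 3 has {A, D, F, B}, leaving only C.
Row 3, column 4: row 3 has {C, D, F} and column 4 has {E, C, D, B}, leaving only A.
Row 6, column 3: row 6 has {} and column 3 has {A, C, D, F, B}, leaving only E.
Row 6, column 4: row 6 has {E} and column 4 has {A, E, C, D, B}, leaving only F.
Row 5, column 6 is narrowed to {A, E, F}.
If it were A, then row 6, column 6 would be left with no valid symbol.
If it were E, then row 6, column 1 would be left with no valid symbol.
So row 5, column 6 must be F.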